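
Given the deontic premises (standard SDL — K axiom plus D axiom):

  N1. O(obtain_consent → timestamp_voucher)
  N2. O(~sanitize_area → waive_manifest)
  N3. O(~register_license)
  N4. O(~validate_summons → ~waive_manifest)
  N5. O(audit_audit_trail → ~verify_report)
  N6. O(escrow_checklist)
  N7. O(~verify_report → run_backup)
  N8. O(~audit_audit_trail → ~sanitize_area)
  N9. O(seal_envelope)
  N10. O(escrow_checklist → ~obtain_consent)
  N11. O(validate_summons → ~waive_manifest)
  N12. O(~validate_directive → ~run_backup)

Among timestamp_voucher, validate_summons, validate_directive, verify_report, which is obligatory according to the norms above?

validate_directive

Premises 11 and 4 cover both cases: O(validate_summons → ~waive_manifest) and O(~validate_summons → ~waive_manifest). Since validate_summons ∨ ~validate_summons is a tautology, O(~waive_manifest) follows.
Premise 2 is O(~sanitize_area → waive_manifest); contrapositively O(~waive_manifest → sanitize_area). Since O(~waive_manifest) holds, K gives O(sanitize_area).
Premise 8 is O(~audit_audit_trail → ~sanitize_area); contrapositively O(sanitize_area → audit_audit_trail). Since O(sanitize_area) holds, K gives O(audit_audit_trail).
From O(audit_audit_trail) and premise 5, O(audit_audit_trail → ~verify_report), we obtain O(~verify_report).
With premise 7, O(~verify_report → run_backup), the K-axiom yields O(run_backup).
Premise 12 is O(~validate_directive → ~run_backup); contrapositively O(run_backup → validate_directive). Since O(run_backup) holds, K gives O(validate_directive).
So O(validate_directive) holds — validate_directive is obligatory. None of the other listed options is made obligatory by any chain of premises.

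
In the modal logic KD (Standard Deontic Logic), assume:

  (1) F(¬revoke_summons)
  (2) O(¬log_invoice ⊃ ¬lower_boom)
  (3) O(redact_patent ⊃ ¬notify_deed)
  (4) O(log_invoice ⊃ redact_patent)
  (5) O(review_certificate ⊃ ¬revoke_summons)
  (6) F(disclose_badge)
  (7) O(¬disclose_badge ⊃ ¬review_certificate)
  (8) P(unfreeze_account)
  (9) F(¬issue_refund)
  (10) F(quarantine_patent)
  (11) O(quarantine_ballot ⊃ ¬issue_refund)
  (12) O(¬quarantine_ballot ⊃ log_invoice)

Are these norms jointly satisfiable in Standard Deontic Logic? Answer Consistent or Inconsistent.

Consistent

Premise 5 is O(review_certificate ⊃ ¬revoke_summons), but O(review_certificate) is not derivable from the premises, so it does not yield O(¬revoke_summons).
So O(¬revoke_summons) is not derivable, and the apparent clash with O(revoke_summons) does not arise.
A world satisfying every obligation exists (e.g. disclose_badge=false, issue_refund=true, log_invoice=true, lower_boom=false, notify_deed=false, quarantine_ballot=false, quarantine_patent=false, redact_patent=true, review_certificate=false, revoke_summons=true, unfreeze_account=false); no atom is both obligatory and forbidden, so the set is consistent.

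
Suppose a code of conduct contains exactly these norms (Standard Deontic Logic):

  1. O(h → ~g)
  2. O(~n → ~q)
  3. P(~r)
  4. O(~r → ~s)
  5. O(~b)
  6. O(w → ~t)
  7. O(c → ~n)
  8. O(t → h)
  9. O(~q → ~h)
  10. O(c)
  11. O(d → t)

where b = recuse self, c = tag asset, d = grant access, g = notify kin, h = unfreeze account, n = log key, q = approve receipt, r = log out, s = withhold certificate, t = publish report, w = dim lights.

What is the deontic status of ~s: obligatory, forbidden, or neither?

Premise 4 is O(~r → ~s), but O(~r) is not derivable from the premises (the permission P(~r) asserts only ~O(r), not O(~r)), so it does not yield O(~s).
No premise or chain of K-axiom applications forces O(~s), and none forces O(s). So ~s is neither obligatory nor forbidden under these norms.

Neither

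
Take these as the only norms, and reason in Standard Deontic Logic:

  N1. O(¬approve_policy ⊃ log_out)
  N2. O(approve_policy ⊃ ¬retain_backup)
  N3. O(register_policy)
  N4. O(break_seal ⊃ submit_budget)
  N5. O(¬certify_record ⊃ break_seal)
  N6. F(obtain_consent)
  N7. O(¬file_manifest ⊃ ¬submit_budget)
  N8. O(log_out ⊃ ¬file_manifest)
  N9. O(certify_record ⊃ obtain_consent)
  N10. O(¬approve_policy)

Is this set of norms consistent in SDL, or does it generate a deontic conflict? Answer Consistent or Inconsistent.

From premise 10 we have O(¬approve_policy).
From O(¬approve_policy) and premise 1, O(¬approve_policy ⊃ log_out), we obtain O(log_out).
Premise 8 is O(log_out ⊃ ¬file_manifest); since O(log_out), deontic closure gives O(¬file_manifest).
Premise 7 is O(¬file_manifest ⊃ ¬submit_budget); since O(¬file_manifest), deontic closure gives O(¬submit_budget).
The contrapositive of premise 4 (O(break_seal ⊃ submit_budget)) is O(¬submit_budget ⊃ ¬break_seal), and O(¬submit_budget) is already established, so O(¬break_seal).
Premise 5, O(¬certify_record ⊃ break_seal), contraposes to O(¬break_seal ⊃ certify_record); with O(¬break_seal) we get O(certify_record).
From O(certify_record) and premise 9, O(certify_record ⊃ obtain_consent), we obtain O(obtain_consent).
But premise 6, F(obtain_consent), means O(¬obtain_consent).
We now have both O(obtain_consent) and O(¬obtain_consent) — obtain_consent is simultaneously obligatory and forbidden, violating the D-axiom.

Inconsistent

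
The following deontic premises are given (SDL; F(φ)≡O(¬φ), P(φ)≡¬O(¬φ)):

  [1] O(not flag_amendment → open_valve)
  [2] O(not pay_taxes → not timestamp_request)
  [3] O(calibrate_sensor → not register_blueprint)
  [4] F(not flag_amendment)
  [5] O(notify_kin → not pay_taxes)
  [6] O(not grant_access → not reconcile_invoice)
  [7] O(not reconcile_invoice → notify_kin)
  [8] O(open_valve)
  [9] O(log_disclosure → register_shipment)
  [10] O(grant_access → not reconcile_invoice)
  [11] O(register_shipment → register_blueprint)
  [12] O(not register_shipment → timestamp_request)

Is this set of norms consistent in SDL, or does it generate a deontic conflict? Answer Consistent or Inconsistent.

Premise 1 is O(not flag_amendment → open_valve); even if O(open_valve) held, inferring O(not flag_amendment) would be affirming the consequent — invalid.
So O(not flag_amendment) is not derivable, and the apparent clash with O(flag_amendment) does not arise.
A world satisfying every obligation exists (e.g. calibrate_sensor=false, flag_amendment=true, grant_access=false, log_disclosure=false, notify_kin=true, open_valve=true, pay_taxes=false, reconcile_invoice=false, register_blueprint=true, register_shipment=true, timestamp_request=false); no atom is both obligatory and forbidden, so the set is consistent.

Consistent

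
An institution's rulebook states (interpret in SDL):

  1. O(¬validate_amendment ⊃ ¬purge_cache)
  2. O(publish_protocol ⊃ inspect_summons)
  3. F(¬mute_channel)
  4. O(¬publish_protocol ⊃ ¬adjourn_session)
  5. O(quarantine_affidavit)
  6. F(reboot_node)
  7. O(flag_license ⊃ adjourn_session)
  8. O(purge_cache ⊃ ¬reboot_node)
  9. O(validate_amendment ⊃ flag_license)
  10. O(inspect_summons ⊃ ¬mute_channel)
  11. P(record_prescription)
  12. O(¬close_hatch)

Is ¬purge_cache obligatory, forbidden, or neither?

Premise 3, F(¬mute_channel), is equivalent to O(mute_channel).
Premise 10, O(inspect_summons ⊃ ¬mute_channel), contraposes to O(mute_channel ⊃ ¬inspect_summons); with O(mute_channel) we get O(¬inspect_summons).
Premise 2, O(publish_protocol ⊃ inspect_summons), contraposes to O(¬inspect_summons ⊃ ¬publish_protocol); with O(¬inspect_summons) we get O(¬publish_protocol).
With premise 4, O(¬publish_protocol ⊃ ¬adjourn_session), the K-axiom yields O(¬adjourn_session).
Premise 7, O(flag_license ⊃ adjourn_session), contraposes to O(¬adjourn_session ⊃ ¬flag_license); with O(¬adjourn_session) we get O(¬flag_license).
The contrapositive of premise 9 (O(validate_amendment ⊃ flag_license)) is O(¬flag_license ⊃ ¬validate_amendment), and O(¬flag_license) is already established, so O(¬validate_amendment).
From O(¬validate_amendment) and premise 1, O(¬validate_amendment ⊃ ¬purge_cache), we obtain O(¬purge_cache).
Premises 5, 6, 8, 11, 12 do not contribute to this derivation.
Hence ¬purge_cache is obligatory.

Obligatory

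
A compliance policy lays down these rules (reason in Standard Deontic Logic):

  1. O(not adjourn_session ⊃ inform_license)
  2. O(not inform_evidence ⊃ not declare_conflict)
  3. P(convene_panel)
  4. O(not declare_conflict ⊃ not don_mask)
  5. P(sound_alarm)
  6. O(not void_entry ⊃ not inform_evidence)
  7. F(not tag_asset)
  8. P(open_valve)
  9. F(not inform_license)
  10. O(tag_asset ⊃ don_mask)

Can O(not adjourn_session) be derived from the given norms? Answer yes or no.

No

Premise 1 is O(not adjourn_session ⊃ inform_license); even if O(inform_license) held, inferring O(not adjourn_session) would be affirming the consequent — invalid.
No other premise forces O(not adjourn_session). An ideal world satisfying every premise can still have not adjourn_session false, so O(not adjourn_session) is not derivable.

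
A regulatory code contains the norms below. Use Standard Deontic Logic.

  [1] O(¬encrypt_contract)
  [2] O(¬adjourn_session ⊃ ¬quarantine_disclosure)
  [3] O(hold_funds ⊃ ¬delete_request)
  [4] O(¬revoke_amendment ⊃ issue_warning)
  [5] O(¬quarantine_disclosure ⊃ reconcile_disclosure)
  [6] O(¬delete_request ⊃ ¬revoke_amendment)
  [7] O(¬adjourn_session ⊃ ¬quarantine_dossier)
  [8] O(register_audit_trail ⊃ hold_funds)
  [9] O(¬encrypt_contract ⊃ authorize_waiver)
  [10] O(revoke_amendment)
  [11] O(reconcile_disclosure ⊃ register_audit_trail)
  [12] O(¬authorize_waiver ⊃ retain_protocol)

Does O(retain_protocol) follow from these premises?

Premise 12 is O(¬authorize_waiver ⊃ retain_protocol), but O(¬authorize_waiver) is not derivable from the premises, so it does not yield O(retain_protocol).
No other premise forces O(retain_protocol). An ideal world satisfying every premise can still have retain_protocol false, so O(retain_protocol) is not derivable.

No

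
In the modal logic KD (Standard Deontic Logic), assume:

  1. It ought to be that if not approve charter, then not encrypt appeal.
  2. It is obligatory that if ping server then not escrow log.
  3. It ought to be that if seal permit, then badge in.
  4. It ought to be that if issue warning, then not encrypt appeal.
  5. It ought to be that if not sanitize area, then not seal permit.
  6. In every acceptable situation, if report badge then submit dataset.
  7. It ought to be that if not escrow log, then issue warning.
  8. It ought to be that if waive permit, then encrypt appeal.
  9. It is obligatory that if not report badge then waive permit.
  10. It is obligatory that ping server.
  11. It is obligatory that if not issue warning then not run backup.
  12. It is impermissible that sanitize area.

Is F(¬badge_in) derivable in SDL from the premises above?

Premise 3 is O(seal_permit → badge_in), but O(seal_permit) is not derivable from the premises, so it does not yield O(badge_in).
No other premise forces O(badge_in). An ideal world satisfying every premise can still have ¬badge_in true, so F(¬badge_in) is not derivable.

No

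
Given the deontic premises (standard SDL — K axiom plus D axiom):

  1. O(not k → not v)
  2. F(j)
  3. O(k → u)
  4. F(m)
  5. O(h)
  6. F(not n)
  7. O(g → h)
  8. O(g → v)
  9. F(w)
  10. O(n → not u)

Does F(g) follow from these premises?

Yes

Premise 6, F(not n), is equivalent to O(n).
From O(n) and premise 10, O(n → not u), we obtain O(not u).
Premise 3, O(k → u), contraposes to O(not u → not k); with O(not u) we get O(not k).
Applying K to premise 1 (O(not k → not v)) and O(not k) yields O(not v).
Premise 8, O(g → v), contraposes to O(not v → not g); with O(not v) we get O(not g).
Premises 2, 4, 5, 7, 9 do not contribute to this derivation.
So O(not g) holds, i.e. F(g). The claim follows.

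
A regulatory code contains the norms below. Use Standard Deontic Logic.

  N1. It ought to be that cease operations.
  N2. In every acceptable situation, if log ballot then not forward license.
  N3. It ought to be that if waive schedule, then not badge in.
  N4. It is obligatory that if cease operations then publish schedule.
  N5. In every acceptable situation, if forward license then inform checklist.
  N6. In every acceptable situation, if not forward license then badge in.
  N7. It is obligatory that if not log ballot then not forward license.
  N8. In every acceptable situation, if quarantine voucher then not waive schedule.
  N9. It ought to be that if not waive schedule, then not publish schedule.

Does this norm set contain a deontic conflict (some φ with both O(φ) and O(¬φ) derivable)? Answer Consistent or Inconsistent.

Inconsistent

By case analysis on log_ballot: premise 2 gives O(log_ballot → ¬forward_license) and premise 7 gives O(¬log_ballot → ¬forward_license), so O(¬forward_license) either way.
From O(¬forward_license) and premise 6, O(¬forward_license → badge_in), we obtain O(badge_in).
Premise 3, O(waive_schedule → ¬badge_in), contraposes to O(badge_in → ¬waive_schedule); with O(badge_in) we get O(¬waive_schedule).
With premise 9, O(¬waive_schedule → ¬publish_schedule), the K-axiom yields O(¬publish_schedule).
Premise 4, O(cease_operations → publish_schedule), contraposes to O(¬publish_schedule → ¬cease_operations); with O(¬publish_schedule) we get O(¬cease_operations).
However, premise 1 gives O(cease_operations).
We now have both O(¬cease_operations) and O(cease_operations) — cease_operations is simultaneously obligatory and forbidden, violating the D-axiom.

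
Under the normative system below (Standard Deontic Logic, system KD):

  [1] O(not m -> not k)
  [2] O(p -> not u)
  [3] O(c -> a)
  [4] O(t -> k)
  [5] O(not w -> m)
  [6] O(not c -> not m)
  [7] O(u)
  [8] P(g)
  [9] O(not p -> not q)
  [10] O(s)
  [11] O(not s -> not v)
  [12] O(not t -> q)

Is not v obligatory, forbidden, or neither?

Premise 11 is O(not s -> not v), but O(not s) is not derivable from the premises, so it does not yield O(not v).
No premise or chain of K-axiom applications forces O(not v), and none forces O(v). So not v is neither obligatory nor forbidden under these norms.

Neither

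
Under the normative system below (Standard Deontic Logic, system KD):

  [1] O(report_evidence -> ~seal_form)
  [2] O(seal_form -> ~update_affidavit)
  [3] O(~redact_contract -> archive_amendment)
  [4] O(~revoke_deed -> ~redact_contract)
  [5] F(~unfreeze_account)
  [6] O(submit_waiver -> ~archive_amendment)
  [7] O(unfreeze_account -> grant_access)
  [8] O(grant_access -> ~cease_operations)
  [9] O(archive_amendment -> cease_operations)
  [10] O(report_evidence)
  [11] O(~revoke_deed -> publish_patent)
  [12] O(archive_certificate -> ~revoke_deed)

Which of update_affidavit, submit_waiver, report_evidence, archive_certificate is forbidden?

archive_certificate

Premise 5, F(~unfreeze_account), is equivalent to O(unfreeze_account).
Applying K to premise 7 (O(unfreeze_account -> grant_access)) and O(unfreeze_account) yields O(grant_access).
Premise 8 is O(grant_access -> ~cease_operations); since O(grant_access), deontic closure gives O(~cease_operations).
Premise 9 is O(archive_amendment -> cease_operations); contrapositively O(~cease_operations -> ~archive_amendment). Since O(~cease_operations) holds, K gives O(~archive_amendment).
Premise 3 is O(~redact_contract -> archive_amendment); contrapositively O(~archive_amendment -> redact_contract). Since O(~archive_amendment) holds, K gives O(redact_contract).
The contrapositive of premise 4 (O(~revoke_deed -> ~redact_contract)) is O(redact_contract -> revoke_deed), and O(redact_contract) is already established, so O(revoke_deed).
Premise 12 is O(archive_certificate -> ~revoke_deed); contrapositively O(revoke_deed -> ~archive_certificate). Since O(revoke_deed) holds, K gives O(~archive_certificate).
So O(~archive_certificate) holds, i.e. archive_certificate is forbidden. None of the other listed options is forbidden under the premises.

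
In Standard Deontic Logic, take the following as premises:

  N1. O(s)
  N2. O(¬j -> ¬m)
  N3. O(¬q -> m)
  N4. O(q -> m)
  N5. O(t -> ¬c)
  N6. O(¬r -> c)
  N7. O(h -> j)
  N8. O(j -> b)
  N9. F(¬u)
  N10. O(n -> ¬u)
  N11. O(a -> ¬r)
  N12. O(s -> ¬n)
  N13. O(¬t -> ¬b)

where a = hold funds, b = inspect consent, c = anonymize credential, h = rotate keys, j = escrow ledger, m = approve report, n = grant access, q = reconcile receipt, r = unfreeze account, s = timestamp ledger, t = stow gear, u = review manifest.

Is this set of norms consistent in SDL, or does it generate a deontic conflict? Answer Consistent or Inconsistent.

Premise 10 is O(n -> ¬u), but O(n) is not derivable from the premises, so it does not yield O(¬u).
So O(¬u) is not derivable, and the apparent clash with O(u) does not arise.
A world satisfying every obligation exists (e.g. a=false, b=true, c=false, h=false, j=true, m=true, n=false, q=false, r=true, s=true, t=true, u=true); no atom is both obligatory and forbidden, so the set is consistent.

Consistent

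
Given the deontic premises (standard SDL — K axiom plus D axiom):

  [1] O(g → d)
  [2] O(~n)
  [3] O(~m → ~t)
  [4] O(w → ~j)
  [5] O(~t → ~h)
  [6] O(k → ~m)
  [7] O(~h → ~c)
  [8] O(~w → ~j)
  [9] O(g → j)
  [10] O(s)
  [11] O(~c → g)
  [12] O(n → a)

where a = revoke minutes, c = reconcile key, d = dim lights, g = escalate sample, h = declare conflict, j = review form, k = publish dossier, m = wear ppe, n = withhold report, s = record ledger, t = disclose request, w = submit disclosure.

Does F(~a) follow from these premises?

Premise 12 is O(n → a), but O(n) is not derivable from the premises, so it does not yield O(a).
No other premise forces O(a). An ideal world satisfying every premise can still have ~a true, so F(~a) is not derivable.

No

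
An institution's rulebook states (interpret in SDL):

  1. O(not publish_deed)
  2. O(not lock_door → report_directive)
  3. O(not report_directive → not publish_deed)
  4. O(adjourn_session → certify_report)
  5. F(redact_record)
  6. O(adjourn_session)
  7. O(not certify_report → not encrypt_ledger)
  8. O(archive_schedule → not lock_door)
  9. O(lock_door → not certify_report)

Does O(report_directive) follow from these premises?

Premise 6 states O(adjourn_session) outright.
From O(adjourn_session) and premise 4, O(adjourn_session → certify_report), we obtain O(certify_report).
Premise 9, O(lock_door → not certify_report), contraposes to O(certify_report → not lock_door); with O(certify_report) we get O(not lock_door).
With premise 2, O(not lock_door → report_directive), the K-axiom yields O(report_directive).
Premises 1, 3, 5, 7, 8 do not contribute to this derivation.
So O(report_directive) follows.

Yes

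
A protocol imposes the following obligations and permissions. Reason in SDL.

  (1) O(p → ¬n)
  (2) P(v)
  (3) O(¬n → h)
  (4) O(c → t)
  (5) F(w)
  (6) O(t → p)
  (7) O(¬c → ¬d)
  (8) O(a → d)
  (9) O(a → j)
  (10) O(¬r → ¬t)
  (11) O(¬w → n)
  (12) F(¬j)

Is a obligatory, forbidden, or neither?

Forbidden

Premise 5 is F(w), i.e. O(¬w).
With premise 11, O(¬w → n), the K-axiom yields O(n).
Premise 1, O(p → ¬n), contraposes to O(n → ¬p); with O(n) we get O(¬p).
Premise 6 is O(t → p); contrapositively O(¬p → ¬t). Since O(¬p) holds, K gives O(¬t).
The contrapositive of premise 4 (O(c → t)) is O(¬t → ¬c), and O(¬t) is already established, so O(¬c).
With premise 7, O(¬c → ¬d), the K-axiom yields O(¬d).
Premise 8 is O(a → d); contrapositively O(¬d → ¬a). Since O(¬d) holds, K gives O(¬a).
Premises 2, 3, 9, 10, 12 do not contribute to this derivation.
Thus O(¬a), which is F(a): a is forbidden.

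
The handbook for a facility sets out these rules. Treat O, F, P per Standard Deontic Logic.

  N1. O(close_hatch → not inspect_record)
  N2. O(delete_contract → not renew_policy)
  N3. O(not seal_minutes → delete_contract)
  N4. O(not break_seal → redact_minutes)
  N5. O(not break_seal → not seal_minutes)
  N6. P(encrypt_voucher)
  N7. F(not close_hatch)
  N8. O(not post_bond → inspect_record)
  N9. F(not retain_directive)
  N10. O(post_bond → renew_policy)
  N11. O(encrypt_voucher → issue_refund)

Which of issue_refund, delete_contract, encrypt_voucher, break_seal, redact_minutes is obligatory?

break_seal

Premise 7, F(not close_hatch), is equivalent to O(close_hatch).
Premise 1 is O(close_hatch → not inspect_record); since O(close_hatch), deontic closure gives O(not inspect_record).
The contrapositive of premise 8 (O(not post_bond → inspect_record)) is O(not inspect_record → post_bond), and O(not inspect_record) is already established, so O(post_bond).
Premise 10 is O(post_bond → renew_policy); since O(post_bond), deontic closure gives O(renew_policy).
Premise 2 is O(delete_contract → not renew_policy); contrapositively O(renew_policy → not delete_contract). Since O(renew_policy) holds, K gives O(not delete_contract).
Premise 3 is O(not seal_minutes → delete_contract); contrapositively O(not delete_contract → seal_minutes). Since O(not delete_contract) holds, K gives O(seal_minutes).
Premise 5, O(not break_seal → not seal_minutes), contraposes to O(seal_minutes → break_seal); with O(seal_minutes) we get O(break_seal).
So O(break_seal) holds — break_seal is obligatory. None of the other listed options is made obligatory by any chain of premises.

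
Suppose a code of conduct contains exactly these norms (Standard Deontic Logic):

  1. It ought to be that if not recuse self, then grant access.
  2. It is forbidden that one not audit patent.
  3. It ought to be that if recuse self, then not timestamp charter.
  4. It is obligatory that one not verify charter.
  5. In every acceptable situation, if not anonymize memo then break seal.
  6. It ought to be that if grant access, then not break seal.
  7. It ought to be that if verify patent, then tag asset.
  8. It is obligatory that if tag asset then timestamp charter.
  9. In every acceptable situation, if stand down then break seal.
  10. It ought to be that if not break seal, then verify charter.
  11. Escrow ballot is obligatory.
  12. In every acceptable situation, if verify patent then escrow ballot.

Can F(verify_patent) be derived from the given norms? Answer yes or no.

Yes

Premise 4 gives O(¬verify_charter).
Premise 10 is O(¬break_seal → verify_charter); contrapositively O(¬verify_charter → break_seal). Since O(¬verify_charter) holds, K gives O(break_seal).
Premise 6 is O(grant_access → ¬break_seal); contrapositively O(break_seal → ¬grant_access). Since O(break_seal) holds, K gives O(¬grant_access).
The contrapositive of premise 1 (O(¬recuse_self → grant_access)) is O(¬grant_access → recuse_self), and O(¬grant_access) is already established, so O(recuse_self).
With premise 3, O(recuse_self → ¬timestamp_charter), the K-axiom yields O(¬timestamp_charter).
Premise 8, O(tag_asset → timestamp_charter), contraposes to O(¬timestamp_charter → ¬tag_asset); with O(¬timestamp_charter) we get O(¬tag_asset).
Premise 7, O(verify_patent → tag_asset), contraposes to O(¬tag_asset → ¬verify_patent); with O(¬tag_asset) we get O(¬verify_patent).
Premises 2, 5, 9, 11, 12 do not contribute to this derivation.
So O(¬verify_patent) holds, i.e. F(verify_patent). The claim follows.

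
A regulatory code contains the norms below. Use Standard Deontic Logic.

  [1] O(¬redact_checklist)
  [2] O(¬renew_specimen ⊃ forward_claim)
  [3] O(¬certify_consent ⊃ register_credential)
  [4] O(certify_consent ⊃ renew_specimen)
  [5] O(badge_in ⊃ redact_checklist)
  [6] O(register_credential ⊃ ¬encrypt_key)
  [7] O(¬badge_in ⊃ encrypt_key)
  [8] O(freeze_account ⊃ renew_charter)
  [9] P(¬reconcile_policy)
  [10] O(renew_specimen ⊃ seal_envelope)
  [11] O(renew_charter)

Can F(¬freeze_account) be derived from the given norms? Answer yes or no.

Premise 8 is O(freeze_account ⊃ renew_charter); even if O(renew_charter) held, inferring O(freeze_account) would be affirming the consequent — invalid.
No other premise forces O(freeze_account). An ideal world satisfying every premise can still have ¬freeze_account true, so F(¬freeze_account) is not derivable.

No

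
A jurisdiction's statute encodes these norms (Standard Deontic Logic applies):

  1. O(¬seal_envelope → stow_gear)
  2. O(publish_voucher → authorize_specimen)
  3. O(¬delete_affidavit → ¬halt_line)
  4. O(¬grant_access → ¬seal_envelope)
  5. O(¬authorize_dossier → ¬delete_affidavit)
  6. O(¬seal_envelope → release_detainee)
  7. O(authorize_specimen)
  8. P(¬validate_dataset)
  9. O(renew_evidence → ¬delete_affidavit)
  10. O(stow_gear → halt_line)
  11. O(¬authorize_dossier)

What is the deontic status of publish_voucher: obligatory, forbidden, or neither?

Neither

Premise 2 is O(publish_voucher → authorize_specimen); even if O(authorize_specimen) held, inferring O(publish_voucher) would be affirming the consequent — invalid.
No premise or chain of K-axiom applications forces O(publish_voucher), and none forces O(¬publish_voucher). So publish_voucher is neither obligatory nor forbidden under these norms.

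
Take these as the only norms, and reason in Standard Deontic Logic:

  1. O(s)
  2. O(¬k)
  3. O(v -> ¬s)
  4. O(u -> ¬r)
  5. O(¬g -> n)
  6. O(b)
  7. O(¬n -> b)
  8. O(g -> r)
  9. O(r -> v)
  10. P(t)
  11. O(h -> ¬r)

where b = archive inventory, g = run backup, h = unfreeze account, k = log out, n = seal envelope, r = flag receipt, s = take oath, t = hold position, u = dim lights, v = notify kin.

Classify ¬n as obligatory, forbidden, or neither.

From premise 1 we have O(s).
The contrapositive of premise 3 (O(v -> ¬s)) is O(s -> ¬v), and O(s) is already established, so O(¬v).
The contrapositive of premise 9 (O(r -> v)) is O(¬v -> ¬r), and O(¬v) is already established, so O(¬r).
The contrapositive of premise 8 (O(g -> r)) is O(¬r -> ¬g), and O(¬r) is already established, so O(¬g).
Premise 5 is O(¬g -> n); since O(¬g), deontic closure gives O(n).
Premises 2, 4, 6, 7, 10, 11 do not contribute to this derivation.
Thus O(n), which is F(¬n): ¬n is forbidden.

Forbidden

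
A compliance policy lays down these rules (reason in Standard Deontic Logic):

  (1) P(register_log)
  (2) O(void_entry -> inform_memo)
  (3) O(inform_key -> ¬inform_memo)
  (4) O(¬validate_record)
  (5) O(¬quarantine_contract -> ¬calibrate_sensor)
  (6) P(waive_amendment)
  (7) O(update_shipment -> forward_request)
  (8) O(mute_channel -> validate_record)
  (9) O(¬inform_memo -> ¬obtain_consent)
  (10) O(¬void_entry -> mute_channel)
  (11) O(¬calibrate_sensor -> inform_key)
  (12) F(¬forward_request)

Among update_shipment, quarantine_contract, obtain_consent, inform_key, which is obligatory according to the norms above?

quarantine_contract

From premise 4 we have O(¬validate_record).
Premise 8 is O(mute_channel -> validate_record); contrapositively O(¬validate_record -> ¬mute_channel). Since O(¬validate_record) holds, K gives O(¬mute_channel).
The contrapositive of premise 10 (O(¬void_entry -> mute_channel)) is O(¬mute_channel -> void_entry), and O(¬mute_channel) is already established, so O(void_entry).
Premise 2 is O(void_entry -> inform_memo); since O(void_entry), deontic closure gives O(inform_memo).
The contrapositive of premise 3 (O(inform_key -> ¬inform_memo)) is O(inform_memo -> ¬inform_key), and O(inform_memo) is already established, so O(¬inform_key).
Premise 11 is O(¬calibrate_sensor -> inform_key); contrapositively O(¬inform_key -> calibrate_sensor). Since O(¬inform_key) holds, K gives O(calibrate_sensor).
Premise 5, O(¬quarantine_contract -> ¬calibrate_sensor), contraposes to O(calibrate_sensor -> quarantine_contract); with O(calibrate_sensor) we get O(quarantine_contract).
So O(quarantine_contract) holds — quarantine_contract is obligatory. None of the other listed options is made obligatory by any chain of premises.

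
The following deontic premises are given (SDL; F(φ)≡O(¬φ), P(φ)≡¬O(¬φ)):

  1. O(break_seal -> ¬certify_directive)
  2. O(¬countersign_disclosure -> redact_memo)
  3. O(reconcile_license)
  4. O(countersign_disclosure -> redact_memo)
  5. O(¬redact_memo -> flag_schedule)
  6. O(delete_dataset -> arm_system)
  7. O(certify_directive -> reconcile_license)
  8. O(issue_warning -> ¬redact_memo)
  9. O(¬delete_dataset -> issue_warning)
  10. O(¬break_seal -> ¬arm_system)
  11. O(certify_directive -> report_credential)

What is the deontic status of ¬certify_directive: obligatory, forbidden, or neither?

Obligatory

Premises 2 and 4 are O(¬countersign_disclosure -> redact_memo) and O(countersign_disclosure -> redact_memo); every ideal world satisfies ¬countersign_disclosure or countersign_disclosure, so in either case redact_memo holds — hence O(redact_memo).
Premise 8 is O(issue_warning -> ¬redact_memo); contrapositively O(redact_memo -> ¬issue_warning). Since O(redact_memo) holds, K gives O(¬issue_warning).
The contrapositive of premise 9 (O(¬delete_dataset -> issue_warning)) is O(¬issue_warning -> delete_dataset), and O(¬issue_warning) is already established, so O(delete_dataset).
Premise 6 is O(delete_dataset -> arm_system); since O(delete_dataset), deontic closure gives O(arm_system).
Premise 10 is O(¬break_seal -> ¬arm_system); contrapositively O(arm_system -> break_seal). Since O(arm_system) holds, K gives O(break_seal).
With premise 1, O(break_seal -> ¬certify_directive), the K-axiom yields O(¬certify_directive).
Premises 3, 5, 7, 11 do not contribute to this derivation.
Hence ¬certify_directive is obligatory.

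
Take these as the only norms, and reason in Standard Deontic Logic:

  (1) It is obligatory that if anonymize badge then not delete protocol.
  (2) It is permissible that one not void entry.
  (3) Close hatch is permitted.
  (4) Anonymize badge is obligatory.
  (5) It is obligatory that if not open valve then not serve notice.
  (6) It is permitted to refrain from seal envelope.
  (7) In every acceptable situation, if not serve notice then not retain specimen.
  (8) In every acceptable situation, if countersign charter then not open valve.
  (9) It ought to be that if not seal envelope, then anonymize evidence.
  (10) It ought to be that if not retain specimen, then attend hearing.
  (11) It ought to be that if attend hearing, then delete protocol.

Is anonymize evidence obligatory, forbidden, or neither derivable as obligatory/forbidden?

Neither

Premise 9 is O(¬seal_envelope → anonymize_evidence), but O(¬seal_envelope) is not derivable from the premises (the permission P(¬seal_envelope) asserts only ¬O(seal_envelope), not O(¬seal_envelope)), so it does not yield O(anonymize_evidence).
No premise or chain of K-axiom applications forces O(anonymize_evidence), and none forces O(¬anonymize_evidence). So anonymize_evidence is neither obligatory nor forbidden under these norms.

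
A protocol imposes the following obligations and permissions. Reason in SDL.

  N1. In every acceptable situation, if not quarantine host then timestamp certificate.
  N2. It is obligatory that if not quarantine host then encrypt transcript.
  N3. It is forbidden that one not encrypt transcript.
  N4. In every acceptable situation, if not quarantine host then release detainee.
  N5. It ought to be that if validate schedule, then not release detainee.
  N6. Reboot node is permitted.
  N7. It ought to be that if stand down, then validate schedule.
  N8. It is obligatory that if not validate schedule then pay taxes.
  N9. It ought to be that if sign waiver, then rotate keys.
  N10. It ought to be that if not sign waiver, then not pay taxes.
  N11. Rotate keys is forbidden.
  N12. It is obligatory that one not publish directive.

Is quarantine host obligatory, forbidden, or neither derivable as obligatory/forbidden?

F(rotate_keys) at premise 11 means O(¬rotate_keys).
Premise 9 is O(sign_waiver → rotate_keys); contrapositively O(¬rotate_keys → ¬sign_waiver). Since O(¬rotate_keys) holds, K gives O(¬sign_waiver).
With premise 10, O(¬sign_waiver → ¬pay_taxes), the K-axiom yields O(¬pay_taxes).
The contrapositive of premise 8 (O(¬validate_schedule → pay_taxes)) is O(¬pay_taxes → validate_schedule), and O(¬pay_taxes) is already established, so O(validate_schedule).
From O(validate_schedule) and premise 5, O(validate_schedule → ¬release_detainee), we obtain O(¬release_detainee).
Premise 4 is O(¬quarantine_host → release_detainee); contrapositively O(¬release_detainee → quarantine_host). Since O(¬release_detainee) holds, K gives O(quarantine_host).
Premises 1, 2, 3, 6, 7, 12 do not contribute to this derivation.
Hence quarantine_host is obligatory.

Obligatory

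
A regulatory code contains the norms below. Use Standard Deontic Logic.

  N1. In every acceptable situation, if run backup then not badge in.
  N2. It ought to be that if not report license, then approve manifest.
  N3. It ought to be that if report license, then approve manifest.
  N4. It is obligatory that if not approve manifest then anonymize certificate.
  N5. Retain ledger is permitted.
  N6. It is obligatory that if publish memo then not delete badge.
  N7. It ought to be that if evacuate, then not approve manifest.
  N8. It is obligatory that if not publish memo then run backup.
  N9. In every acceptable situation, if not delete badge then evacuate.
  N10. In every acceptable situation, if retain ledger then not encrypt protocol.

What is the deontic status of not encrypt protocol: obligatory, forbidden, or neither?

Premise 10 is O(retain_ledger → ¬encrypt_protocol), but O(retain_ledger) is not derivable from the premises (the permission P(retain_ledger) asserts only ¬O(¬retain_ledger), not O(retain_ledger)), so it does not yield O(¬encrypt_protocol).
No premise or chain of K-axiom applications forces O(¬encrypt_protocol), and none forces O(encrypt_protocol). So ¬encrypt_protocol is neither obligatory nor forbidden under these norms.

Neither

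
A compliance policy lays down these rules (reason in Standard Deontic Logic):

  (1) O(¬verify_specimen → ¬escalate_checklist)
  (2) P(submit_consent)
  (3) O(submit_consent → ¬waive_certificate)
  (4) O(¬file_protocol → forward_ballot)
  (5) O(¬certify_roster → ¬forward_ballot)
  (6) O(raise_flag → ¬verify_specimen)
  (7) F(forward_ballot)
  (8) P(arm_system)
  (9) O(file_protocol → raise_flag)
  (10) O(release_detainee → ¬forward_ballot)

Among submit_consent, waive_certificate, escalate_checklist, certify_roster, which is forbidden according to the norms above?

Premise 7, F(forward_ballot), is equivalent to O(¬forward_ballot).
The contrapositive of premise 4 (O(¬file_protocol → forward_ballot)) is O(¬forward_ballot → file_protocol), and O(¬forward_ballot) is already established, so O(file_protocol).
With premise 9, O(file_protocol → raise_flag), the K-axiom yields O(raise_flag).
Premise 6 is O(raise_flag → ¬verify_specimen); since O(raise_flag), deontic closure gives O(¬verify_specimen).
Applying K to premise 1 (O(¬verify_specimen → ¬escalate_checklist)) and O(¬verify_specimen) yields O(¬escalate_checklist).
So O(¬escalate_checklist) holds, i.e. escalate_checklist is forbidden. None of the other listed options is forbidden under the premises.

escalate_checklist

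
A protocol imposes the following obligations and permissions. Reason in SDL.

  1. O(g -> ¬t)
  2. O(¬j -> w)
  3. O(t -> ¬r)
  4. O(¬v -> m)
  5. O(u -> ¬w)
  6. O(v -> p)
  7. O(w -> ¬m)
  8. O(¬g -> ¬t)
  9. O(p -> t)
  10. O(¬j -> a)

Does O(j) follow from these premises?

Yes

Premises 1 and 8 cover both cases: O(g -> ¬t) and O(¬g -> ¬t). Since g ∨ ¬g is a tautology, O(¬t) follows.
Premise 9 is O(p -> t); contrapositively O(¬t -> ¬p). Since O(¬t) holds, K gives O(¬p).
Premise 6 is O(v -> p); contrapositively O(¬p -> ¬v). Since O(¬p) holds, K gives O(¬v).
Premise 4 is O(¬v -> m); since O(¬v), deontic closure gives O(m).
The contrapositive of premise 7 (O(w -> ¬m)) is O(m -> ¬w), and O(m) is already established, so O(¬w).
Premise 2 is O(¬j -> w); contrapositively O(¬w -> j). Since O(¬w) holds, K gives O(j).
Premises 3, 5, 10 do not contribute to this derivation.
So O(j) follows.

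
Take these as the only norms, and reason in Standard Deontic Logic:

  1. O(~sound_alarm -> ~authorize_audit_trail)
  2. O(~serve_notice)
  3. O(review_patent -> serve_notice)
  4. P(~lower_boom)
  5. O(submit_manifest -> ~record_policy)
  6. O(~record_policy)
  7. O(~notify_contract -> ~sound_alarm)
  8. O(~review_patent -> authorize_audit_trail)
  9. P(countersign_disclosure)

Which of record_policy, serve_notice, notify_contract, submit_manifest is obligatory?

notify_contract

Premise 2 states O(~serve_notice) outright.
Premise 3 is O(review_patent -> serve_notice); contrapositively O(~serve_notice -> ~review_patent). Since O(~serve_notice) holds, K gives O(~review_patent).
With premise 8, O(~review_patent -> authorize_audit_trail), the K-axiom yields O(authorize_audit_trail).
Premise 1 is O(~sound_alarm -> ~authorize_audit_trail); contrapositively O(authorize_audit_trail -> sound_alarm). Since O(authorize_audit_trail) holds, K gives O(sound_alarm).
The contrapositive of premise 7 (O(~notify_contract -> ~sound_alarm)) is O(sound_alarm -> notify_contract), and O(sound_alarm) is already established, so O(notify_contract).
So O(notify_contract) holds — notify_contract is obligatory. None of the other listed options is made obligatory by any chain of premises.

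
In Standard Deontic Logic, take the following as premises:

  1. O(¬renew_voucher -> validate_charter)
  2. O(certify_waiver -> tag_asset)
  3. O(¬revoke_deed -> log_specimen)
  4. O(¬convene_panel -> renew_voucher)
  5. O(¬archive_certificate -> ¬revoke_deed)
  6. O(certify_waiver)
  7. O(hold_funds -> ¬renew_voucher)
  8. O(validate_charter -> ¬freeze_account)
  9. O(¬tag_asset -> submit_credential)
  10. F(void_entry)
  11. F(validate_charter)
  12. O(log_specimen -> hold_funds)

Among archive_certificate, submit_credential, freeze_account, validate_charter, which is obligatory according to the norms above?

archive_certificate

Premise 11 is F(validate_charter), i.e. O(¬validate_charter).
Premise 1, O(¬renew_voucher -> validate_charter), contraposes to O(¬validate_charter -> renew_voucher); with O(¬validate_charter) we get O(renew_voucher).
The contrapositive of premise 7 (O(hold_funds -> ¬renew_voucher)) is O(renew_voucher -> ¬hold_funds), and O(renew_voucher) is already established, so O(¬hold_funds).
The contrapositive of premise 12 (O(log_specimen -> hold_funds)) is O(¬hold_funds -> ¬log_specimen), and O(¬hold_funds) is already established, so O(¬log_specimen).
The contrapositive of premise 3 (O(¬revoke_deed -> log_specimen)) is O(¬log_specimen -> revoke_deed), and O(¬log_specimen) is already established, so O(revoke_deed).
Premise 5 is O(¬archive_certificate -> ¬revoke_deed); contrapositively O(revoke_deed -> archive_certificate). Since O(revoke_deed) holds, K gives O(archive_certificate).
So O(archive_certificate) holds — archive_certificate is obligatory. None of the other listed options is made obligatory by any chain of premises.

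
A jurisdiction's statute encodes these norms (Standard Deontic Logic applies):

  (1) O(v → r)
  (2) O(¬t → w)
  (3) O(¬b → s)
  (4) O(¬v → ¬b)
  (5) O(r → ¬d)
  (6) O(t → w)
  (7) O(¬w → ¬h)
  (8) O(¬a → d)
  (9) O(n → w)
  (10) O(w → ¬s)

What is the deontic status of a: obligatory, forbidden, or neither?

Obligatory

Premises 6 and 2 are O(t → w) and O(¬t → w); every ideal world satisfies t or ¬t, so in either case w holds — hence O(w).
Premise 10 is O(w → ¬s); since O(w), deontic closure gives O(¬s).
Premise 3 is O(¬b → s); contrapositively O(¬s → b). Since O(¬s) holds, K gives O(b).
Premise 4, O(¬v → ¬b), contraposes to O(b → v); with O(b) we get O(v).
From O(v) and premise 1, O(v → r), we obtain O(r).
Premise 5 is O(r → ¬d); since O(r), deontic closure gives O(¬d).
The contrapositive of premise 8 (O(¬a → d)) is O(¬d → a), and O(¬d) is already established, so O(a).
Premises 7, 9 do not contribute to this derivation.
Hence a is obligatory.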